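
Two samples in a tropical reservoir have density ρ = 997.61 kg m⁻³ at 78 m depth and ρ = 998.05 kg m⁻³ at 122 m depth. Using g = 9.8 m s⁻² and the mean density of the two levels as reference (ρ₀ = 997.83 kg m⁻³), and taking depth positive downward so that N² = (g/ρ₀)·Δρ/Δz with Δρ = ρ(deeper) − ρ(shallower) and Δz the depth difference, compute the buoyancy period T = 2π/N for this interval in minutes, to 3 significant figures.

Δρ = 998.05 − 997.61 = 0.44 kg m⁻³ over Δz = 122 − 78 = 44 m.
N² = (9.8/997.83) × (0.44/44) = 9.8213 × 10⁻⁵ s⁻².
N = √(9.8213 × 10⁻⁵) = 9.9102 × 10⁻³ rad s⁻¹, so T = 2π/N = 634.01 s = 10.567 min ≈ 10.6 min.

10.6 min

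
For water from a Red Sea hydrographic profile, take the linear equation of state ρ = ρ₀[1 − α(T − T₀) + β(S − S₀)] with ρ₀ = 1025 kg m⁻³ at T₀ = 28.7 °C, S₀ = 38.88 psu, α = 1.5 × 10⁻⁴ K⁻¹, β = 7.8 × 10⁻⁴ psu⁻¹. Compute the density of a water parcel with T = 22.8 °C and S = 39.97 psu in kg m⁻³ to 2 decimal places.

T − T₀ = -5.9 K, S − S₀ = +1.09 psu.
Bracket = 1 − α·(-5.9) + β·(+1.09) = 1 + (1.7352 × 10⁻³) = 1.0017352.
ρ = 1025 × 1.0017352 = 1026.78 kg m⁻³.

1026.78 kg m⁻³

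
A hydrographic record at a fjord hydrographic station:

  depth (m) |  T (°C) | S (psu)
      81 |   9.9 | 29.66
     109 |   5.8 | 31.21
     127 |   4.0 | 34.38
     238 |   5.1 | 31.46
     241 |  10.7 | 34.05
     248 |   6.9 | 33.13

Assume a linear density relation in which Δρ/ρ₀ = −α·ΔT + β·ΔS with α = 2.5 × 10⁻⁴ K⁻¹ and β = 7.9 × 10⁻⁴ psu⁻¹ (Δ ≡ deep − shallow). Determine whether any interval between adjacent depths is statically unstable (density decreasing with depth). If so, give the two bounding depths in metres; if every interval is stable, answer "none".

127–238 m

Evaluate Δρ/ρ₀ = −αΔT + βΔS across each adjacent pair:
  81–109 m: −αΔT+βΔS = −(2.5 × 10⁻⁴)(-4.1)+(7.9 × 10⁻⁴)(+1.55) = 2.2 × 10⁻³ → stable
  109–127 m: −αΔT+βΔS = −(2.5 × 10⁻⁴)(-1.8)+(7.9 × 10⁻⁴)(+3.17) = 3.0 × 10⁻³ → stable
  127–238 m: −αΔT+βΔS = −(2.5 × 10⁻⁴)(+1.1)+(7.9 × 10⁻⁴)(-2.92) = -2.6 × 10⁻³ → UNSTABLE
  238–241 m: −αΔT+βΔS = −(2.5 × 10⁻⁴)(+5.6)+(7.9 × 10⁻⁴)(+2.59) = 6.5 × 10⁻⁴ → stable
  241–248 m: −αΔT+βΔS = −(2.5 × 10⁻⁴)(-3.8)+(7.9 × 10⁻⁴)(-0.92) = 2.2 × 10⁻⁴ → stable
The 127–238 m interval has Δρ < 0: lighter water underlies denser water.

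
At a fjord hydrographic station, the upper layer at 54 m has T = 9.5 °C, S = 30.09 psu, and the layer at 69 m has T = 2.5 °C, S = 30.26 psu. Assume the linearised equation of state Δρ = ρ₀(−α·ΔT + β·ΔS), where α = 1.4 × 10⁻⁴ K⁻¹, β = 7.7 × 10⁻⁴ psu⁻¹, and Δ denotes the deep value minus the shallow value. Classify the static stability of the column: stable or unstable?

ΔT = 2.5 − 9.5 = -7.0 K and ΔS = 30.26 − 30.09 = +0.17 psu (deep − shallow).
−αΔT = 9.80 × 10⁻⁴; βΔS = 1.309 × 10⁻⁴; sum Δρ/ρ₀ = 1.1109 × 10⁻³.
Δρ/ρ₀ > 0, so Δρ > 0: deeper water is denser → statically stable.

stable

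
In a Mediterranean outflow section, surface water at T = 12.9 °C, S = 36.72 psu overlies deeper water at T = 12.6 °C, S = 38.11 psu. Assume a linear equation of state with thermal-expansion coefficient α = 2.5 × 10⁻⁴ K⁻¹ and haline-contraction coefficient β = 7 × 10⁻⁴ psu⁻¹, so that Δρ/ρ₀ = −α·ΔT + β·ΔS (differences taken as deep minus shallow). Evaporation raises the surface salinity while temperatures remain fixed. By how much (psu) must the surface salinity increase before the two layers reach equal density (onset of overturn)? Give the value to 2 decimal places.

Neutral buoyancy requires −α(T_deep − T_surf) + β(S_deep − S_surf′) = 0.
S_surf′ = S_deep − (α/β)·ΔT = 38.11 − (2.5 × 10⁻⁴/7 × 10⁻⁴)·(-0.3) = 38.2171 psu.
Increase required: 38.2171 − 36.72 = 1.4971 psu.

1.50 psu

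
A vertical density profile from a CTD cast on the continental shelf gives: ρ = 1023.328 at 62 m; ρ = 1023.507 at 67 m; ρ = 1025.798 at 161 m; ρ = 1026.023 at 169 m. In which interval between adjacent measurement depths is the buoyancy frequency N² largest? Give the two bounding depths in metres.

Compute the density gradient over each adjacent pair:
  62–67 m: Δρ/Δz = 0.179/5 = 0.036 kg m⁻⁴
  67–161 m: Δρ/Δz = 2.291/94 = 0.024 kg m⁻⁴
  161–169 m: Δρ/Δz = 0.225/8 = 0.028 kg m⁻⁴
The largest gradient is in the 62–67 m interval — the pycnocline.

62–67 m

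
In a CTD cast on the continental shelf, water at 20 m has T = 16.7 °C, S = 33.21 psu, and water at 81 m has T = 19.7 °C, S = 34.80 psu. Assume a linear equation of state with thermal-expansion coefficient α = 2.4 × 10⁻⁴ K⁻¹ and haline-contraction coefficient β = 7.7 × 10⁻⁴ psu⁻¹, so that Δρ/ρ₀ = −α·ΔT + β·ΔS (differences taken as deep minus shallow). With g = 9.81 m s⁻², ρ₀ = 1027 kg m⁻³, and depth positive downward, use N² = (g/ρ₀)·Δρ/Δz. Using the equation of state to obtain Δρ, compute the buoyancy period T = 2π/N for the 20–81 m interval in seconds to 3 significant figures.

ΔT = +3.0 K, ΔS = +1.59 psu (deep − shallow).
Δρ/ρ₀ = −αΔT + βΔS = -7.20 × 10⁻⁴ + 1.2243 × 10⁻³ = 5.043 × 10⁻⁴, so Δρ ≈ 0.5179 kg m⁻³.
N² = (g/ρ₀)·Δρ/Δz = g·(Δρ/ρ₀)/Δz = 9.81 × 5.043 × 10⁻⁴ / 61 = 8.1101 × 10⁻⁵ s⁻².
N = √(8.1101 × 10⁻⁵) = 9.0056 × 10⁻³ rad s⁻¹ → T = 2π/N = 697.70 s ≈ 698 s.

698 s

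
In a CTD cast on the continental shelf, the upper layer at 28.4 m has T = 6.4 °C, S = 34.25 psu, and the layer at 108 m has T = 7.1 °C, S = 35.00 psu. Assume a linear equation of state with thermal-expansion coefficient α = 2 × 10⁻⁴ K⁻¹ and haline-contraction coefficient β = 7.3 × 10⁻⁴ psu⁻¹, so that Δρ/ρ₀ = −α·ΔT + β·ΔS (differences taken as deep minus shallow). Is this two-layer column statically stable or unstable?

ΔT = 7.1 − 6.4 = +0.7 K and ΔS = 35.00 − 34.25 = +0.75 psu (deep − shallow).
−αΔT = -1.40 × 10⁻⁴; βΔS = 5.475 × 10⁻⁴; sum Δρ/ρ₀ = 4.075 × 10⁻⁴.
Δρ/ρ₀ > 0, so Δρ > 0: deeper water is denser → statically stable.

stable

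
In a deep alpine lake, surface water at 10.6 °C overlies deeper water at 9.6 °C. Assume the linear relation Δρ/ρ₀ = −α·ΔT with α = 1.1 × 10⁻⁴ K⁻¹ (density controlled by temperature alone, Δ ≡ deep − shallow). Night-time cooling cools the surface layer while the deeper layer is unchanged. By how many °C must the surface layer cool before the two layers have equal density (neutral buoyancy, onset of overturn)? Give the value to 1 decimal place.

1.0 °C

With temperature the only control, equal density requires T_surf′ = T_deep.
T_surf′ = 9.6 °C.
Cooling required: 10.6 − 9.6 = 1.0 °C.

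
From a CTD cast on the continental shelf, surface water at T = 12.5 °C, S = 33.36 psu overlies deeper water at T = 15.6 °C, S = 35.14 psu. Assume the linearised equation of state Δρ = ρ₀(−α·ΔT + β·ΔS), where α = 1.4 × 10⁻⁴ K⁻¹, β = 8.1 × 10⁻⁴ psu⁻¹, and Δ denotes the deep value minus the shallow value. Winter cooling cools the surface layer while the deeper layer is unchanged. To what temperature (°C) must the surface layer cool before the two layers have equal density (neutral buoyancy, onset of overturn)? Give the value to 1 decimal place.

5.3 °C

Neutral buoyancy requires Δρ = 0, i.e. −α(T_deep − T_surf′) + β(S_deep − S_surf) = 0.
T_surf′ = T_deep − (β/α)·ΔS = 15.6 − (8.1 × 10⁻⁴/1.4 × 10⁻⁴)·(+1.78) = 5.301 °C.
Cooling required: 12.5 − (5.301) = 7.199 °C.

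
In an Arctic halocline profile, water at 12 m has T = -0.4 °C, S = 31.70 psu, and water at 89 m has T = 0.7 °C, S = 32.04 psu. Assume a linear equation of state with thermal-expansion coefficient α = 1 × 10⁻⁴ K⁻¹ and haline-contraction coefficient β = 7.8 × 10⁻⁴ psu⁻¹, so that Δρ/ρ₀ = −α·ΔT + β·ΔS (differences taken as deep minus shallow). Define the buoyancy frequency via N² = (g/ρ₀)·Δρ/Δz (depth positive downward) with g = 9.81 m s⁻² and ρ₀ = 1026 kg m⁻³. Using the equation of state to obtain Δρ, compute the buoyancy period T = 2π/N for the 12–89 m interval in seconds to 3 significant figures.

ΔT = +1.1 K, ΔS = +0.34 psu (deep − shallow).
Δρ/ρ₀ = −αΔT + βΔS = -1.10 × 10⁻⁴ + 2.652 × 10⁻⁴ = 1.552 × 10⁻⁴, so Δρ ≈ 0.1592 kg m⁻³.
N² = (g/ρ₀)·Δρ/Δz = g·(Δρ/ρ₀)/Δz = 9.81 × 1.552 × 10⁻⁴ / 77 = 1.9773 × 10⁻⁵ s⁻².
N = √(1.9773 × 10⁻⁵) = 4.4467 × 10⁻³ rad s⁻¹ → T = 2π/N = 1.4130 × 10³ s ≈ 1.41 × 10³ s.

1.41 × 10³ s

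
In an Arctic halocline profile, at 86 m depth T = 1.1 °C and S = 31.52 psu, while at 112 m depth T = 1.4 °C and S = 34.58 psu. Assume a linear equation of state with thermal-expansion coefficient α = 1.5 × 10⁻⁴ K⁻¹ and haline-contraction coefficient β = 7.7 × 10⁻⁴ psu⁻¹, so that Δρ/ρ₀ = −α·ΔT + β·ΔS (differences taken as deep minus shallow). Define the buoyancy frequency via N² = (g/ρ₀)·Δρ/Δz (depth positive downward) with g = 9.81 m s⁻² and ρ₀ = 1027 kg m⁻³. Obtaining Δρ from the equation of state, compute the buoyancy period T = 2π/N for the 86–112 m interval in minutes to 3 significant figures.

3.55 min

ΔT = +0.3 K, ΔS = +3.06 psu (deep − shallow).
Δρ/ρ₀ = −αΔT + βΔS = -4.50 × 10⁻⁵ + 2.3562 × 10⁻³ = 2.3112 × 10⁻³, so Δρ ≈ 2.374 kg m⁻³.
N² = (g/ρ₀)·Δρ/Δz = g·(Δρ/ρ₀)/Δz = 9.81 × 2.3112 × 10⁻³ / 26 = 8.7203 × 10⁻⁴ s⁻².
N = √(8.7203 × 10⁻⁴) = 0.029530 rad s⁻¹ → T = 2π/N = 212.77 s = 3.5462 min ≈ 3.55 min.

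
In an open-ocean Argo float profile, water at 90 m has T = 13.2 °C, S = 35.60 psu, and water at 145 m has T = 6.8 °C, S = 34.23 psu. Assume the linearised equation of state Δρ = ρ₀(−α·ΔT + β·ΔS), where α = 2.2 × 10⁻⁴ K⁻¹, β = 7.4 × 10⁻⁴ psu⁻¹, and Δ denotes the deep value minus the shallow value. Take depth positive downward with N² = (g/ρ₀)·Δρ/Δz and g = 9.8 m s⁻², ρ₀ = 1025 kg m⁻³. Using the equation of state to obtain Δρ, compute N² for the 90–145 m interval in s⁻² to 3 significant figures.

7.02 × 10⁻⁵ s⁻²

ΔT = -6.4 K, ΔS = -1.37 psu (deep − shallow).
Δρ/ρ₀ = −αΔT + βΔS = 1.408 × 10⁻³ − 1.0138 × 10⁻³ = 3.942 × 10⁻⁴, so Δρ ≈ 0.4041 kg m⁻³.
N² = (g/ρ₀)·Δρ/Δz = g·(Δρ/ρ₀)/Δz = 9.8 × 3.942 × 10⁻⁴ / 55 = 7.0239 × 10⁻⁵ s⁻² ≈ 7.02 × 10⁻⁵ s⁻².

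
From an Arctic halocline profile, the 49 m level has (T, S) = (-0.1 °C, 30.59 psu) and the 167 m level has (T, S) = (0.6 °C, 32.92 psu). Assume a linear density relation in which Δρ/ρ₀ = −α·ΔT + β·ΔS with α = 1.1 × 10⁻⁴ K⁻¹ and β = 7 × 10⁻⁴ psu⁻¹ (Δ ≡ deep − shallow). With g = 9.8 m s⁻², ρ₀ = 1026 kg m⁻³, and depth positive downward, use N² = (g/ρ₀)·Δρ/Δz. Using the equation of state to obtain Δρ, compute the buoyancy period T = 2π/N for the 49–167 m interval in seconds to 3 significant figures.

553 s

ΔT = +0.7 K, ΔS = +2.33 psu (deep − shallow).
Δρ/ρ₀ = −αΔT + βΔS = -7.70 × 10⁻⁵ + 1.631 × 10⁻³ = 1.554 × 10⁻³, so Δρ ≈ 1.594 kg m⁻³.
N² = (g/ρ₀)·Δρ/Δz = g·(Δρ/ρ₀)/Δz = 9.8 × 1.554 × 10⁻³ / 118 = 1.2906 × 10⁻⁴ s⁻².
N = √(1.2906 × 10⁻⁴) = 0.011360 rad s⁻¹ → T = 2π/N = 553.10 s ≈ 553 s.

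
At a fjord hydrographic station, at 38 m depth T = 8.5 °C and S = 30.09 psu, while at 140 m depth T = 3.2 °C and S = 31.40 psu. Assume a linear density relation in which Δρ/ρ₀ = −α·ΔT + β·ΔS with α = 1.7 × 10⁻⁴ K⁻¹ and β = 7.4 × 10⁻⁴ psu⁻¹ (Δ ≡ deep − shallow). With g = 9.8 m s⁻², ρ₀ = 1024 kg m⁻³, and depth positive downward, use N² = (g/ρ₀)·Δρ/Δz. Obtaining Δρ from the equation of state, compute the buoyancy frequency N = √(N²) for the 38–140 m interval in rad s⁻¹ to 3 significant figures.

ΔT = -5.3 K, ΔS = +1.31 psu (deep − shallow).
Δρ/ρ₀ = −αΔT + βΔS = 9.01 × 10⁻⁴ + 9.694 × 10⁻⁴ = 1.8704 × 10⁻³, so Δρ ≈ 1.915 kg m⁻³.
N² = (g/ρ₀)·Δρ/Δz = g·(Δρ/ρ₀)/Δz = 9.8 × 1.8704 × 10⁻³ / 102 = 1.7971 × 10⁻⁴ s⁻².
N = √(1.7971 × 10⁻⁴) = 0.013406 rad s⁻¹ ≈ 0.0134 rad s⁻¹.

0.0134 rad s⁻¹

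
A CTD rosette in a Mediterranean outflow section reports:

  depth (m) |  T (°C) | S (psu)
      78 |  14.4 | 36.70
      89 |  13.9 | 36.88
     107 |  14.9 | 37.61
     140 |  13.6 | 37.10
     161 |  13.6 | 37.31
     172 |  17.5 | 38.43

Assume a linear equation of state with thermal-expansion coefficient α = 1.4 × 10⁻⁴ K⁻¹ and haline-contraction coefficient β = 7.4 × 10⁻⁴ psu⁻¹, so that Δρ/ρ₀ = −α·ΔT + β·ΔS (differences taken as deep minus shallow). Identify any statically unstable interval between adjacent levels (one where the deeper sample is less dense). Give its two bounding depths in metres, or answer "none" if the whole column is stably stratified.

Evaluate Δρ/ρ₀ = −αΔT + βΔS across each adjacent pair:
  78–89 m: −αΔT+βΔS = −(1.4 × 10⁻⁴)(-0.5)+(7.4 × 10⁻⁴)(+0.18) = 2.0 × 10⁻⁴ → stable
  89–107 m: −αΔT+βΔS = −(1.4 × 10⁻⁴)(+1.0)+(7.4 × 10⁻⁴)(+0.73) = 4.0 × 10⁻⁴ → stable
  107–140 m: −αΔT+βΔS = −(1.4 × 10⁻⁴)(-1.3)+(7.4 × 10⁻⁴)(-0.51) = -2.0 × 10⁻⁴ → UNSTABLE
  140–161 m: −αΔT+βΔS = −(1.4 × 10⁻⁴)(+0.0)+(7.4 × 10⁻⁴)(+0.21) = 1.6 × 10⁻⁴ → stable
  161–172 m: −αΔT+βΔS = −(1.4 × 10⁻⁴)(+3.9)+(7.4 × 10⁻⁴)(+1.12) = 2.8 × 10⁻⁴ → stable
The 107–140 m interval has Δρ < 0: lighter water underlies denser water.

107–140 m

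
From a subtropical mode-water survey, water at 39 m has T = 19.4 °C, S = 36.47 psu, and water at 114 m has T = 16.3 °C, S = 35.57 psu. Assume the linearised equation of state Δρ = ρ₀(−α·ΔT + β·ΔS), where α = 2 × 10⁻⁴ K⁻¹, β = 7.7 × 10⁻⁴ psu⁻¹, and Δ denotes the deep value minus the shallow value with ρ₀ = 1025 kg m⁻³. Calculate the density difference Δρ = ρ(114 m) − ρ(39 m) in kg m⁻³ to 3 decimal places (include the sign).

ΔT = -3.1 K, ΔS = -0.90 psu (deep − shallow).
Δρ/ρ₀ = −(2 × 10⁻⁴)(-3.1) + (7.7 × 10⁻⁴)(-0.90) = -7.30 × 10⁻⁵.
Δρ = 1025 × (-7.30 × 10⁻⁵) = -0.075 kg m⁻³.
Negative Δρ: lighter below, statically unstable.

-0.075 kg m⁻³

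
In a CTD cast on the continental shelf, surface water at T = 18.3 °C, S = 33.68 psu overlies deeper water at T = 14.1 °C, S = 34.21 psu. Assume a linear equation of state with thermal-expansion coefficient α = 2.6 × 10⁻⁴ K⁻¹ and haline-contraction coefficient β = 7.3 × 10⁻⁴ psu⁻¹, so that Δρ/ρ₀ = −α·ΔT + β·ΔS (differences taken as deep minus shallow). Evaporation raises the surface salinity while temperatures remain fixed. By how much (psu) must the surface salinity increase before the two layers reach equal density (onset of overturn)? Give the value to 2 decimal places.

2.03 psu

Neutral buoyancy requires −α(T_deep − T_surf) + β(S_deep − S_surf′) = 0.
S_surf′ = S_deep − (α/β)·ΔT = 34.21 − (2.6 × 10⁻⁴/7.3 × 10⁻⁴)·(-4.2) = 35.7059 psu.
Increase required: 35.7059 − 33.68 = 2.0259 psu.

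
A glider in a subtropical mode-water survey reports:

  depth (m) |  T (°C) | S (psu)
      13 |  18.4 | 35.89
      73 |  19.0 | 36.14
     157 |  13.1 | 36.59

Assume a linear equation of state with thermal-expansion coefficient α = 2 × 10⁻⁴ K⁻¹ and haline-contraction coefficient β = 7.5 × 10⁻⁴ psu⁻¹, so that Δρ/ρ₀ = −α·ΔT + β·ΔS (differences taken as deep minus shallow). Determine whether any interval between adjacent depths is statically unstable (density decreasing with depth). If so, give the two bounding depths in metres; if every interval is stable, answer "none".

Evaluate Δρ/ρ₀ = −αΔT + βΔS across each adjacent pair:
  13–73 m: −αΔT+βΔS = −(2 × 10⁻⁴)(+0.6)+(7.5 × 10⁻⁴)(+0.25) = 6.8 × 10⁻⁵ → stable
  73–157 m: −αΔT+βΔS = −(2 × 10⁻⁴)(-5.9)+(7.5 × 10⁻⁴)(+0.45) = 1.5 × 10⁻³ → stable
Every interval has Δρ > 0: the column is stably stratified throughout.

none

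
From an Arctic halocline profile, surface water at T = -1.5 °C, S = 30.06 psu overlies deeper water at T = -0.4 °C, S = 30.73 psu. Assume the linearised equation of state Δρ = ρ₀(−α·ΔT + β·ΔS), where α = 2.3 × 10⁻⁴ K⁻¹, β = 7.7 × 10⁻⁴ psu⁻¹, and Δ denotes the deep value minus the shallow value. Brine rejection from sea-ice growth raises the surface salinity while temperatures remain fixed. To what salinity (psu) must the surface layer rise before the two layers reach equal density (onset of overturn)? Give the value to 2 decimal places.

30.40 psu

Neutral buoyancy requires −α(T_deep − T_surf) + β(S_deep − S_surf′) = 0.
S_surf′ = S_deep − (α/β)·ΔT = 30.73 − (2.3 × 10⁻⁴/7.7 × 10⁻⁴)·(+1.1) = 30.4014 psu.
Increase required: 30.4014 − 30.06 = 0.3414 psu.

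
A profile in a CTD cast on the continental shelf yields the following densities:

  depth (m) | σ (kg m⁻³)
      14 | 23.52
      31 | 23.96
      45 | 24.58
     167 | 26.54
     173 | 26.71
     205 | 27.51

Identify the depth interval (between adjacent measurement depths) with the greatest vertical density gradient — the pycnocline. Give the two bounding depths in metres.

Compute the density gradient over each adjacent pair:
  14–31 m: Δρ/Δz = 0.44/17 = 0.026 kg m⁻⁴
  31–45 m: Δρ/Δz = 0.62/14 = 0.044 kg m⁻⁴
  45–167 m: Δρ/Δz = 1.96/122 = 0.016 kg m⁻⁴
  167–173 m: Δρ/Δz = 0.17/6 = 0.028 kg m⁻⁴
  173–205 m: Δρ/Δz = 0.80/32 = 0.025 kg m⁻⁴
The largest gradient is in the 31–45 m interval — the pycnocline.

31–45 m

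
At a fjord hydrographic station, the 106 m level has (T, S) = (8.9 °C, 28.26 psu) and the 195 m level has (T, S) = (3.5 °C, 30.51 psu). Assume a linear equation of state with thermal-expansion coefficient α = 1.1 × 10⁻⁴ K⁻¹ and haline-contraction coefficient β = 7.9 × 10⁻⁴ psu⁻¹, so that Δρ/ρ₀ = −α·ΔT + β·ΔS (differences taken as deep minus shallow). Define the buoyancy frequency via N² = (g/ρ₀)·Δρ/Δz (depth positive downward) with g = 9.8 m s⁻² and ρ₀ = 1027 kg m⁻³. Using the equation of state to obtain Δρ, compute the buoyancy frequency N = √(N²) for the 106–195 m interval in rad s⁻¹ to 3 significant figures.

0.0162 rad s⁻¹

ΔT = -5.4 K, ΔS = +2.25 psu (deep − shallow).
Δρ/ρ₀ = −αΔT + βΔS = 5.94 × 10⁻⁴ + 1.7775 × 10⁻³ = 2.3715 × 10⁻³, so Δρ ≈ 2.436 kg m⁻³.
N² = (g/ρ₀)·Δρ/Δz = g·(Δρ/ρ₀)/Δz = 9.8 × 2.3715 × 10⁻³ / 89 = 2.6113 × 10⁻⁴ s⁻².
N = √(2.6113 × 10⁻⁴) = 0.016160 rad s⁻¹ ≈ 0.0162 rad s⁻¹.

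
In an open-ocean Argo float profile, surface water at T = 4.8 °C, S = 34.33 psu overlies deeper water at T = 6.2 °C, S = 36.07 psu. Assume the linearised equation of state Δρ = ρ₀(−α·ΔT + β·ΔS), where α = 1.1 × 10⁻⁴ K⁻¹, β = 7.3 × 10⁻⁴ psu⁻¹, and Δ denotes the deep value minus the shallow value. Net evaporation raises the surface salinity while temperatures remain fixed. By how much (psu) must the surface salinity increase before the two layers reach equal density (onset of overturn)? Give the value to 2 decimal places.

Neutral buoyancy requires −α(T_deep − T_surf) + β(S_deep − S_surf′) = 0.
S_surf′ = S_deep − (α/β)·ΔT = 36.07 − (1.1 × 10⁻⁴/7.3 × 10⁻⁴)·(+1.4) = 35.8590 psu.
Increase required: 35.8590 − 34.33 = 1.5290 psu.

1.53 psu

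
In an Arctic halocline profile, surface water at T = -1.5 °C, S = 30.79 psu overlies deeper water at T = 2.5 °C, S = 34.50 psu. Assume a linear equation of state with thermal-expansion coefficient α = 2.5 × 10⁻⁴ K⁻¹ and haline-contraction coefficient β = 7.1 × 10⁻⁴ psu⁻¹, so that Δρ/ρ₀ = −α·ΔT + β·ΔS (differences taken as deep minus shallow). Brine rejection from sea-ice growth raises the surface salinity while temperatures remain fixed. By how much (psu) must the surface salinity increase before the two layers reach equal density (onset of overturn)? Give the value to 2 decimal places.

Neutral buoyancy requires −α(T_deep − T_surf) + β(S_deep − S_surf′) = 0.
S_surf′ = S_deep − (α/β)·ΔT = 34.50 − (2.5 × 10⁻⁴/7.1 × 10⁻⁴)·(+4.0) = 33.0915 psu.
Increase required: 33.0915 − 30.79 = 2.3015 psu.

2.30 psu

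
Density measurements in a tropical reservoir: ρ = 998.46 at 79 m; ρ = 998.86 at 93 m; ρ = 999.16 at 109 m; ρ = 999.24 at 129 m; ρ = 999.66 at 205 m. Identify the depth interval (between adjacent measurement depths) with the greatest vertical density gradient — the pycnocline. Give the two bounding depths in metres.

Compute the density gradient over each adjacent pair:
  79–93 m: Δρ/Δz = 0.40/14 = 0.029 kg m⁻⁴
  93–109 m: Δρ/Δz = 0.30/16 = 0.019 kg m⁻⁴
  109–129 m: Δρ/Δz = 0.08/20 = 4.0 × 10⁻³ kg m⁻⁴
  129–205 m: Δρ/Δz = 0.42/76 = 5.5 × 10⁻³ kg m⁻⁴
The largest gradient is in the 79–93 m interval — the pycnocline.

79–93 m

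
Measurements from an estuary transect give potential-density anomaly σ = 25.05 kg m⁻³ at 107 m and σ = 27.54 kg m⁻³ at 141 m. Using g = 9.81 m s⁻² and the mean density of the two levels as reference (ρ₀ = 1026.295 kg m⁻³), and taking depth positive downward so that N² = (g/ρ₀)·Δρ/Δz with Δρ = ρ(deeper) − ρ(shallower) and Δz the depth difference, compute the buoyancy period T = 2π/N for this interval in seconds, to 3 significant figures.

Δρ = 1027.54 − 1025.05 = 2.49 kg m⁻³ over Δz = 141 − 107 = 34 m.
N² = (9.81/1026.295) × (2.49/34) = 7.0003 × 10⁻⁴ s⁻².
N = √(7.0003 × 10⁻⁴) = 0.026458 rad s⁻¹, so T = 2π/N = 237.48 s ≈ 237 s.
A positive N² confirms static stability across the interval.

237 s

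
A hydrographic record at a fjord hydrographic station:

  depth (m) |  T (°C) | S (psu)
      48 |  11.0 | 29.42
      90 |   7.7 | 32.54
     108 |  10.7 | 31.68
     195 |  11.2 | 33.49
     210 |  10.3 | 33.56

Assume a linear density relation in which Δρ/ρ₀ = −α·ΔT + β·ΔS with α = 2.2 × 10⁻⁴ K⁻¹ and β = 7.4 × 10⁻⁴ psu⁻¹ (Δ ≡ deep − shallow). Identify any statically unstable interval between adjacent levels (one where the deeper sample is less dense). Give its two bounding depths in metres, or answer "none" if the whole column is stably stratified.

90–108 m

Evaluate Δρ/ρ₀ = −αΔT + βΔS across each adjacent pair:
  48–90 m: −αΔT+βΔS = −(2.2 × 10⁻⁴)(-3.3)+(7.4 × 10⁻⁴)(+3.12) = 3.0 × 10⁻³ → stable
  90–108 m: −αΔT+βΔS = −(2.2 × 10⁻⁴)(+3.0)+(7.4 × 10⁻⁴)(-0.86) = -1.3 × 10⁻³ → UNSTABLE
  108–195 m: −αΔT+βΔS = −(2.2 × 10⁻⁴)(+0.5)+(7.4 × 10⁻⁴)(+1.81) = 1.2 × 10⁻³ → stable
  195–210 m: −αΔT+βΔS = −(2.2 × 10⁻⁴)(-0.9)+(7.4 × 10⁻⁴)(+0.07) = 2.5 × 10⁻⁴ → stable
The 90–108 m interval has Δρ < 0: lighter water underlies denser water.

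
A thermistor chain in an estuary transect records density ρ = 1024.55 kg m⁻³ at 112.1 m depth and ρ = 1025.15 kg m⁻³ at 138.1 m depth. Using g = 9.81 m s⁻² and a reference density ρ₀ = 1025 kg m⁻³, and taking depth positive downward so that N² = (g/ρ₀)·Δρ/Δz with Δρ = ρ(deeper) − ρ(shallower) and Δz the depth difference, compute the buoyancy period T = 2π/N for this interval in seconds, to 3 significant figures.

423 s

Δρ = 1025.15 − 1024.55 = 0.60 kg m⁻³ over Δz = 138.1 − 112.1 = 26 m.
N² = (9.81/1025) × (0.60/26) = 2.2086 × 10⁻⁴ s⁻².
N = √(2.2086 × 10⁻⁴) = 0.014861 rad s⁻¹, so T = 2π/N = 422.80 s ≈ 423 s.
Since Δρ > 0 the layer is stably stratified.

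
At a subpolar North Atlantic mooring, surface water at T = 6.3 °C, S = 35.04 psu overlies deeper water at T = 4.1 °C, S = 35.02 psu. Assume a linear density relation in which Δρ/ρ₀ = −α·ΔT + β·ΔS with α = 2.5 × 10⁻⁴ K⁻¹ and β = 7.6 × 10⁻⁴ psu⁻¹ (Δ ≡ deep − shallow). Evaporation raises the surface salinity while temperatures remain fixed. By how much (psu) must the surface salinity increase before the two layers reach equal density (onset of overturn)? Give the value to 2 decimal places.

Neutral buoyancy requires −α(T_deep − T_surf) + β(S_deep − S_surf′) = 0.
S_surf′ = S_deep − (α/β)·ΔT = 35.02 − (2.5 × 10⁻⁴/7.6 × 10⁻⁴)·(-2.2) = 35.7437 psu.
Increase required: 35.7437 − 35.04 = 0.7037 psu.

0.70 psu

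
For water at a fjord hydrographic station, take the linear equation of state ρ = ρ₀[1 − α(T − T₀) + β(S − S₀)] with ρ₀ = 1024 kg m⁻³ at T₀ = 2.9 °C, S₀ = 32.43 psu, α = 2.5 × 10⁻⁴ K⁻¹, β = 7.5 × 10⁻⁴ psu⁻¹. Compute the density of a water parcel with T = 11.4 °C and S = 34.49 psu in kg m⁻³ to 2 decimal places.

T − T₀ = +8.5 K, S − S₀ = +2.06 psu.
Bracket = 1 − α·(+8.5) + β·(+2.06) = 1 + (-5.80 × 10⁻⁴) = 0.9994200.
ρ = 1024 × 0.9994200 = 1023.41 kg m⁻³.

1023.41 kg m⁻³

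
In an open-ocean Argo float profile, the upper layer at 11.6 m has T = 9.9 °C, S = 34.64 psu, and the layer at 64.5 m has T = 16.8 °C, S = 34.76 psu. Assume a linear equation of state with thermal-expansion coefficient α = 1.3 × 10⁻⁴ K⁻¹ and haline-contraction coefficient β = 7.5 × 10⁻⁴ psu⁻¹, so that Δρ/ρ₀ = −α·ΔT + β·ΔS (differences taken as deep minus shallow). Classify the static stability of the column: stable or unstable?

unstable

ΔT = 16.8 − 9.9 = +6.9 K and ΔS = 34.76 − 34.64 = +0.12 psu (deep − shallow).
−αΔT = -8.97 × 10⁻⁴; βΔS = 9.00 × 10⁻⁵; sum Δρ/ρ₀ = -8.07 × 10⁻⁴.
Δρ/ρ₀ < 0, so Δρ < 0: deeper water is lighter → statically unstable; the column would overturn.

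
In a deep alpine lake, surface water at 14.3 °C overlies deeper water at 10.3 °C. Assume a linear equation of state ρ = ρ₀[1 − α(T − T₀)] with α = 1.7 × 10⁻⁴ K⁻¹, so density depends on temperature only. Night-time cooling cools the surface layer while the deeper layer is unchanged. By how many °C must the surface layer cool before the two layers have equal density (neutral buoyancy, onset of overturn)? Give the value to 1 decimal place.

4.0 °C

With temperature the only control, equal density requires T_surf′ = T_deep.
T_surf′ = 10.3 °C.
Cooling required: 14.3 − 10.3 = 4.0 °C.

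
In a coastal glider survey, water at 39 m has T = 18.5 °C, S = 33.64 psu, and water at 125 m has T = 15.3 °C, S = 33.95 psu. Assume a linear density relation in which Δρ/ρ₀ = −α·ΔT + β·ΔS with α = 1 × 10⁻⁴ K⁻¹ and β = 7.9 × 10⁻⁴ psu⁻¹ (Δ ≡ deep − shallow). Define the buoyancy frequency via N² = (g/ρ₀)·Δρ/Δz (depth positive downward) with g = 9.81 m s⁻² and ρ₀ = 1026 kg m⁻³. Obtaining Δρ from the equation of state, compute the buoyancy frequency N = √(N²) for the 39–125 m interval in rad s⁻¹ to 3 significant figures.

ΔT = -3.2 K, ΔS = +0.31 psu (deep − shallow).
Δρ/ρ₀ = −αΔT + βΔS = 3.20 × 10⁻⁴ + 2.449 × 10⁻⁴ = 5.649 × 10⁻⁴, so Δρ ≈ 0.5796 kg m⁻³.
N² = (g/ρ₀)·Δρ/Δz = g·(Δρ/ρ₀)/Δz = 9.81 × 5.649 × 10⁻⁴ / 86 = 6.4438 × 10⁻⁵ s⁻².
N = √(6.4438 × 10⁻⁵) = 8.0273 × 10⁻³ rad s⁻¹ ≈ 8.03 × 10⁻³ rad s⁻¹.

8.03 × 10⁻³ rad s⁻¹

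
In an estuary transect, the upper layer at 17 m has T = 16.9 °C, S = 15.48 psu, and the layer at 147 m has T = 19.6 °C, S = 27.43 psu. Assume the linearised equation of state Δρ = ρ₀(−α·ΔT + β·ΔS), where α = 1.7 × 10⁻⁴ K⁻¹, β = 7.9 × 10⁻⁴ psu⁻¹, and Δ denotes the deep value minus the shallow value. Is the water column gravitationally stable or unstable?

stable

ΔT = 19.6 − 16.9 = +2.7 K and ΔS = 27.43 − 15.48 = +11.95 psu (deep − shallow).
−αΔT = -4.59 × 10⁻⁴; βΔS = 9.4405 × 10⁻³; sum Δρ/ρ₀ = 8.9815 × 10⁻³.
Δρ/ρ₀ > 0, so Δρ > 0: deeper water is denser → statically stable.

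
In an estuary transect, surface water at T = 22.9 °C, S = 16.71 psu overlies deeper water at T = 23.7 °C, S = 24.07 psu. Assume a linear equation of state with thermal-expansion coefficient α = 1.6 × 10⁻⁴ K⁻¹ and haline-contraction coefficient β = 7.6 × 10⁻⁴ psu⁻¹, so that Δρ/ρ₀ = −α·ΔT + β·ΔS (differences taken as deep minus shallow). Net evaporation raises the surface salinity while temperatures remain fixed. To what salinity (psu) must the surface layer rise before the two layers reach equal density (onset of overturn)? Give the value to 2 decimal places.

Neutral buoyancy requires −α(T_deep − T_surf) + β(S_deep − S_surf′) = 0.
S_surf′ = S_deep − (α/β)·ΔT = 24.07 − (1.6 × 10⁻⁴/7.6 × 10⁻⁴)·(+0.8) = 23.9016 psu.
Increase required: 23.9016 − 16.71 = 7.1916 psu.

23.90 psu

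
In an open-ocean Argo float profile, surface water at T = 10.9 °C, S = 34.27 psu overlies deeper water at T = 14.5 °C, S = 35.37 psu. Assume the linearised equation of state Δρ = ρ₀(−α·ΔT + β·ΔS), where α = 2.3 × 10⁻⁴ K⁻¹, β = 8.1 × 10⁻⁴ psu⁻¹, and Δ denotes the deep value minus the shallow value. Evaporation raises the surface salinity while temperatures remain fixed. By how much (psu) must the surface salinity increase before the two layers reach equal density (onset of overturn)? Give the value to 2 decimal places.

Neutral buoyancy requires −α(T_deep − T_surf) + β(S_deep − S_surf′) = 0.
S_surf′ = S_deep − (α/β)·ΔT = 35.37 − (2.3 × 10⁻⁴/8.1 × 10⁻⁴)·(+3.6) = 34.3478 psu.
Increase required: 34.3478 − 34.27 = 0.0778 psu.

0.08 psu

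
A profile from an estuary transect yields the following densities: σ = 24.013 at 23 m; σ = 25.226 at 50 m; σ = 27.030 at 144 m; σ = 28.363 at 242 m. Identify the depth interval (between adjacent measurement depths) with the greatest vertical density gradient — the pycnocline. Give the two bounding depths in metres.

Compute the density gradient over each adjacent pair:
  23–50 m: Δρ/Δz = 1.213/27 = 0.045 kg m⁻⁴
  50–144 m: Δρ/Δz = 1.804/94 = 0.019 kg m⁻⁴
  144–242 m: Δρ/Δz = 1.333/98 = 0.014 kg m⁻⁴
The largest gradient is in the 23–50 m interval — the pycnocline.

23–50 m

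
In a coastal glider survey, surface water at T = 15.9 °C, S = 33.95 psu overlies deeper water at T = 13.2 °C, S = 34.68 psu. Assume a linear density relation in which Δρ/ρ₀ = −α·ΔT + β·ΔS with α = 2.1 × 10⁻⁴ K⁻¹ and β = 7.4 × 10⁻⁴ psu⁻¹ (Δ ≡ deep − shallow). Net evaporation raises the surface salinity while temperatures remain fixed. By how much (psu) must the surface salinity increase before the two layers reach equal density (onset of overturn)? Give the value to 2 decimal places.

1.50 psu

Neutral buoyancy requires −α(T_deep − T_surf) + β(S_deep − S_surf′) = 0.
S_surf′ = S_deep − (α/β)·ΔT = 34.68 − (2.1 × 10⁻⁴/7.4 × 10⁻⁴)·(-2.7) = 35.4462 psu.
Increase required: 35.4462 − 33.95 = 1.4962 psu.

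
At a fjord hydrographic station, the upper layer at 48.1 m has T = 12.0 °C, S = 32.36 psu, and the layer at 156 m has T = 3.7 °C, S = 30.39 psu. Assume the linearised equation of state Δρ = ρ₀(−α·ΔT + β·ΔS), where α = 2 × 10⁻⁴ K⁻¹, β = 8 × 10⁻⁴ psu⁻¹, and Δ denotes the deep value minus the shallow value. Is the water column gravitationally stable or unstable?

stable

ΔT = 3.7 − 12.0 = -8.3 K and ΔS = 30.39 − 32.36 = -1.97 psu (deep − shallow).
−αΔT = 1.66 × 10⁻³; βΔS = -1.576 × 10⁻³; sum Δρ/ρ₀ = 8.40 × 10⁻⁵.
Δρ/ρ₀ > 0, so Δρ > 0: deeper water is denser → statically stable.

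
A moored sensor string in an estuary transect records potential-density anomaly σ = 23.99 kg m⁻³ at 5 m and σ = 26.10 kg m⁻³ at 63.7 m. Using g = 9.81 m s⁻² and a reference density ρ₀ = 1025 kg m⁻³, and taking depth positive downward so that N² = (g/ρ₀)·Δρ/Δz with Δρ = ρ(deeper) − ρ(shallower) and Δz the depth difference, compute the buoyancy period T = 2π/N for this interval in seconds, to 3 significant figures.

339 s

Δρ = 1026.10 − 1023.99 = 2.11 kg m⁻³ over Δz = 63.7 − 5 = 58.7 m.
N² = (9.81/1025) × (2.11/58.7) = 3.4402 × 10⁻⁴ s⁻².
N = √(3.4402 × 10⁻⁴) = 0.018548 rad s⁻¹, so T = 2π/N = 338.75 s ≈ 339 s.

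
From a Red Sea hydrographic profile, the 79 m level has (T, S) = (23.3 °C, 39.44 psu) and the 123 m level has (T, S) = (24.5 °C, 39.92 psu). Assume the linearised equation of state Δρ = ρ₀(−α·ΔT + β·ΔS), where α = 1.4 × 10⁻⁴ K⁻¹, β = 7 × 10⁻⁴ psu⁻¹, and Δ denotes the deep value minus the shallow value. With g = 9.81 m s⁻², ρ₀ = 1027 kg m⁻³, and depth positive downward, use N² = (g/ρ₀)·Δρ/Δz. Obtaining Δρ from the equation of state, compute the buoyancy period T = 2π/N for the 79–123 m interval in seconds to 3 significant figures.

ΔT = +1.2 K, ΔS = +0.48 psu (deep − shallow).
Δρ/ρ₀ = −αΔT + βΔS = -1.68 × 10⁻⁴ + 3.36 × 10⁻⁴ = 1.68 × 10⁻⁴, so Δρ ≈ 0.1725 kg m⁻³.
N² = (g/ρ₀)·Δρ/Δz = g·(Δρ/ρ₀)/Δz = 9.81 × 1.68 × 10⁻⁴ / 44 = 3.7456 × 10⁻⁵ s⁻².
N = √(3.7456 × 10⁻⁵) = 6.1201 × 10⁻³ rad s⁻¹ → T = 2π/N = 1.0266 × 10³ s ≈ 1.03 × 10³ s.

1.03 × 10³ s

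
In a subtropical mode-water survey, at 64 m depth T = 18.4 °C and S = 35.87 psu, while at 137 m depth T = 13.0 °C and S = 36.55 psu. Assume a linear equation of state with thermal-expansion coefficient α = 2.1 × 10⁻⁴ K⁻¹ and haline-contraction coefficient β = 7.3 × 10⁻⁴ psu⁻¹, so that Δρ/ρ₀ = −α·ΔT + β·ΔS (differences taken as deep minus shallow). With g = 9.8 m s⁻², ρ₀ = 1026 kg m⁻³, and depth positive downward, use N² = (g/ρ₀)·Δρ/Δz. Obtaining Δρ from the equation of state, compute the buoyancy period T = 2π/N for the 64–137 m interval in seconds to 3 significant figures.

425 s

ΔT = -5.4 K, ΔS = +0.68 psu (deep − shallow).
Δρ/ρ₀ = −αΔT + βΔS = 1.134 × 10⁻³ + 4.964 × 10⁻⁴ = 1.6304 × 10⁻³, so Δρ ≈ 1.673 kg m⁻³.
N² = (g/ρ₀)·Δρ/Δz = g·(Δρ/ρ₀)/Δz = 9.8 × 1.6304 × 10⁻³ / 73 = 2.1888 × 10⁻⁴ s⁻².
N = √(2.1888 × 10⁻⁴) = 0.014795 rad s⁻¹ → T = 2π/N = 424.68 s ≈ 425 s.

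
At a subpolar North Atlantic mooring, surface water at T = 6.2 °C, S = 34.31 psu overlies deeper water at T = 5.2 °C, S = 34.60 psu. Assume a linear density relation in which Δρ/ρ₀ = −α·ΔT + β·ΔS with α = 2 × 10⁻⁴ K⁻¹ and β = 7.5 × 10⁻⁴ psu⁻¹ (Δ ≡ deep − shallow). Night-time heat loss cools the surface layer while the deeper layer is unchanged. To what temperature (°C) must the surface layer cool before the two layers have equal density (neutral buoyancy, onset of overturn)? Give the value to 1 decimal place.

Neutral buoyancy requires Δρ = 0, i.e. −α(T_deep − T_surf′) + β(S_deep − S_surf) = 0.
T_surf′ = T_deep − (β/α)·ΔS = 5.2 − (7.5 × 10⁻⁴/2 × 10⁻⁴)·(+0.29) = 4.113 °C.
Cooling required: 6.2 − (4.113) = 2.087 °C.

4.1 °C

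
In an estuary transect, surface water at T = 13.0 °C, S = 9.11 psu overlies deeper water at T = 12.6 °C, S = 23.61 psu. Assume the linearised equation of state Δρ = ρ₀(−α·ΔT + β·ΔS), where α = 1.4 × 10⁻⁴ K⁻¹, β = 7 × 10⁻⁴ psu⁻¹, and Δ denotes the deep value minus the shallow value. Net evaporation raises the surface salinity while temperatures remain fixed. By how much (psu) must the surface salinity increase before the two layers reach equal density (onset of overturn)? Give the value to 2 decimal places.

14.58 psu

Neutral buoyancy requires −α(T_deep − T_surf) + β(S_deep − S_surf′) = 0.
S_surf′ = S_deep − (α/β)·ΔT = 23.61 − (1.4 × 10⁻⁴/7 × 10⁻⁴)·(-0.4) = 23.6900 psu.
Increase required: 23.6900 − 9.11 = 14.5800 psu.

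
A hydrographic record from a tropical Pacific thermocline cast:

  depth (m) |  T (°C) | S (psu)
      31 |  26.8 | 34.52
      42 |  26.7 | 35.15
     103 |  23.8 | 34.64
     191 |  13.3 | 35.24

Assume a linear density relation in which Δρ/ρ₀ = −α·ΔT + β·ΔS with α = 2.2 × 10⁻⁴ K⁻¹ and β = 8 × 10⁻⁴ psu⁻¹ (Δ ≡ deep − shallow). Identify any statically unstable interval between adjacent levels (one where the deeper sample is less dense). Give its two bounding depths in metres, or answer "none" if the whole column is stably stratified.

none

Evaluate Δρ/ρ₀ = −αΔT + βΔS across each adjacent pair:
  31–42 m: −αΔT+βΔS = −(2.2 × 10⁻⁴)(-0.1)+(8 × 10⁻⁴)(+0.63) = 5.3 × 10⁻⁴ → stable
  42–103 m: −αΔT+βΔS = −(2.2 × 10⁻⁴)(-2.9)+(8 × 10⁻⁴)(-0.51) = 2.3 × 10⁻⁴ → stable
  103–191 m: −αΔT+βΔS = −(2.2 × 10⁻⁴)(-10.5)+(8 × 10⁻⁴)(+0.60) = 2.8 × 10⁻³ → stable
Every interval has Δρ > 0: the column is stably stratified throughout.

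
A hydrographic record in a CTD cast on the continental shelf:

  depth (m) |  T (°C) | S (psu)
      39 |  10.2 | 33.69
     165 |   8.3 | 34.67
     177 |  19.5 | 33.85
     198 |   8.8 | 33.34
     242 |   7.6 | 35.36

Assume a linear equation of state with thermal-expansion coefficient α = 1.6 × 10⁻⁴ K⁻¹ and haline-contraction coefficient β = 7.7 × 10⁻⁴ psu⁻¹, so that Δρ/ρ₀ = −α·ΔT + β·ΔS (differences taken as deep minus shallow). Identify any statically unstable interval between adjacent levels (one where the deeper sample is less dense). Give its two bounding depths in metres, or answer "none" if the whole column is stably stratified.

Evaluate Δρ/ρ₀ = −αΔT + βΔS across each adjacent pair:
  39–165 m: −αΔT+βΔS = −(1.6 × 10⁻⁴)(-1.9)+(7.7 × 10⁻⁴)(+0.98) = 1.1 × 10⁻³ → stable
  165–177 m: −αΔT+βΔS = −(1.6 × 10⁻⁴)(+11.2)+(7.7 × 10⁻⁴)(-0.82) = -2.4 × 10⁻³ → UNSTABLE
  177–198 m: −αΔT+βΔS = −(1.6 × 10⁻⁴)(-10.7)+(7.7 × 10⁻⁴)(-0.51) = 1.3 × 10⁻³ → stable
  198–242 m: −αΔT+βΔS = −(1.6 × 10⁻⁴)(-1.2)+(7.7 × 10⁻⁴)(+2.02) = 1.7 × 10⁻³ → stable
The 165–177 m interval has Δρ < 0: lighter water underlies denser water.

165–177 m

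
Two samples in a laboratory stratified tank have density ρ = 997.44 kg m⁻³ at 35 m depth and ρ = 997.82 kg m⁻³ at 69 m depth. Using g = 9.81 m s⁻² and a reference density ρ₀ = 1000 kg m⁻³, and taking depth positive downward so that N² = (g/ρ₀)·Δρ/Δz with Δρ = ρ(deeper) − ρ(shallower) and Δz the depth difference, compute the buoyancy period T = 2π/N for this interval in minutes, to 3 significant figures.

10.0 min

Δρ = 997.82 − 997.44 = 0.38 kg m⁻³ over Δz = 69 − 35 = 34 m.
N² = (9.81/1000) × (0.38/34) = 1.0964 × 10⁻⁴ s⁻².
N = √(1.0964 × 10⁻⁴) = 0.010471 rad s⁻¹, so T = 2π/N = 600.06 s = 10.001 min ≈ 10.0 min.
N² > 0, so the interval is statically stable.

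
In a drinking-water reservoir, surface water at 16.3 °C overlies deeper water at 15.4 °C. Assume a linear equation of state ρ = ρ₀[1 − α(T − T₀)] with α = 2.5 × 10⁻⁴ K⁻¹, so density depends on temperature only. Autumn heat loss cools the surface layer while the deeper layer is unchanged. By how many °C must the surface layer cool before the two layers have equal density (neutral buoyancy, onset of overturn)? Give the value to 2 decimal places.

0.90 °C

With temperature the only control, equal density requires T_surf′ = T_deep.
T_surf′ = 15.4 °C.
Cooling required: 16.3 − 15.4 = 0.90 °C.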